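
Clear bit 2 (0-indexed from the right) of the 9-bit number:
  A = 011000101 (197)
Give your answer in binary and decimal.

Mask = ~(1 << 2) = 111111011
Bit 2 of A is 1, so AND-ing with the mask clears it to 0.
  011000101
& 111111011
-----------
  011000001

Answer: 011000001 (193)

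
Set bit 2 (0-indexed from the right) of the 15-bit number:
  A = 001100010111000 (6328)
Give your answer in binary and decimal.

Mask = 1 << 2 = 000000000000100
Bit 2 of A is 0, so OR-ing with the mask flips it to 1.
  001100010111000
| 000000000000100
-----------------
  001100010111100

Answer: 001100010111100 (6332)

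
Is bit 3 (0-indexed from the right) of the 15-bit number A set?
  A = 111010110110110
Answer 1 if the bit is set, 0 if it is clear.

Bit 3 is the 4th from the right.
  111010110110110
             ^
That bit is 0.

Answer: 0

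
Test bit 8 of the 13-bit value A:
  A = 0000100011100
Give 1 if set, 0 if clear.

Bit 8 is the 9th from the right.
  0000100011100
      ^
That bit is 1.

Answer: 1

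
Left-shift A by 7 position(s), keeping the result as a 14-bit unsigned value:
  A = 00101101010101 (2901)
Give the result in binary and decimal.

Shift left by 7: drop the top 7 bit(s), append 7 zero(s) on the right.
  00101101010101  ->  discard [0010110], keep [1010101], append 0000000
= 10101010000000

Answer: 10101010000000 (10880)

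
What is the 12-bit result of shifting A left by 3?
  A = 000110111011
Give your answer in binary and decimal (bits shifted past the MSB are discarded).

Shift left by 3: drop the top 3 bit(s), append 3 zero(s) on the right.
  000110111011  ->  discard [000], keep [110111011], append 000
= 110111011000

Answer: 110111011000 (3544)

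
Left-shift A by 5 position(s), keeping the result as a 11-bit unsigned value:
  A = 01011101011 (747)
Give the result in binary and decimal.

Shift left by 5: drop the top 5 bit(s), append 5 zero(s) on the right.
  01011101011  ->  discard [01011], keep [101011], append 00000
= 10101100000

Answer: 10101100000 (1376)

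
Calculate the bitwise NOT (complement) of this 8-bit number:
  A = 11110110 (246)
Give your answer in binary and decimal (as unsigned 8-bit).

Flip each bit (0->1, 1->0):
  11110110
  00001001

Answer: 00001001 (9)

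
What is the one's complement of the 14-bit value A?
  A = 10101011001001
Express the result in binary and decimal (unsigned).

Flip each bit (0->1, 1->0):
  10101011001001
  01010100110110

Answer: 01010100110110 (5430)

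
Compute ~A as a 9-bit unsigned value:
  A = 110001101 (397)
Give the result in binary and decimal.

Flip each bit (0->1, 1->0):
  110001101
  001110010

Answer: 001110010 (114)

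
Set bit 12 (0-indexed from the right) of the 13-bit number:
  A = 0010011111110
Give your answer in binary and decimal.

Mask = 1 << 12 = 1000000000000
Bit 12 of A is 0, so OR-ing with the mask flips it to 1.
  0010011111110
| 1000000000000
---------------
  1010011111110

Answer: 1010011111110 (5374)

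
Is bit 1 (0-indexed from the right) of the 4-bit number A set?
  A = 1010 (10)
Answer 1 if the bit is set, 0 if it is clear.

Bit 1 is the 2nd from the right.
  1010
    ^
That bit is 1.

Answer: 1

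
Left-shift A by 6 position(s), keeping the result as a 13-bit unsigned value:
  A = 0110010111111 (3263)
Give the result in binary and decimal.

Shift left by 6: drop the top 6 bit(s), append 6 zero(s) on the right.
  0110010111111  ->  discard [011001], keep [0111111], append 000000
= 0111111000000

Answer: 0111111000000 (4032)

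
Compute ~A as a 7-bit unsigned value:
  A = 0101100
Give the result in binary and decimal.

Flip each bit (0->1, 1->0):
  0101100
  1010011

Answer: 1010011 (83)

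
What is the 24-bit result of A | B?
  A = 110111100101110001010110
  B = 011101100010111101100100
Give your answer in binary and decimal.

Apply | to each column (1 where either bit is 1):
  110111100101110001010110
| 011101100010111101100100
--------------------------
  111111100111111101110110

Answer: 111111100111111101110110 (16678774)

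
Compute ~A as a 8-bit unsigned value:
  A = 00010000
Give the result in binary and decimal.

Flip each bit (0->1, 1->0):
  00010000
  11101111

Answer: 11101111 (239)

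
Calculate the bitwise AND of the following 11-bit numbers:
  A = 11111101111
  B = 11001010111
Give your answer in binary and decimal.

Apply & to each column (1 only where both bits are 1):
  11111101111
& 11001010111
-------------
  11001000111

Answer: 11001000111 (1607)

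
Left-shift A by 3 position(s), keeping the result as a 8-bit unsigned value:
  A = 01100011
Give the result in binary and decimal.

Shift left by 3: drop the top 3 bit(s), append 3 zero(s) on the right.
  01100011  ->  discard [011], keep [00011], append 000
= 00011000

Answer: 00011000 (24)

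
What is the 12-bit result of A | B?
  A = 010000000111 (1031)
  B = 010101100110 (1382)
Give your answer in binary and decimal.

Apply | to each column (1 where either bit is 1):
  010000000111
| 010101100110
--------------
  010101100111

Answer: 010101100111 (1383)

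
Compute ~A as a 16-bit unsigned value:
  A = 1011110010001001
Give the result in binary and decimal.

Flip each bit (0->1, 1->0):
  1011110010001001
  0100001101110110

Answer: 0100001101110110 (17270)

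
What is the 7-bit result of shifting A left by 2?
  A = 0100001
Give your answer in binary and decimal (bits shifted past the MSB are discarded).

Shift left by 2: drop the top 2 bit(s), append 2 zero(s) on the right.
  0100001  ->  discard [01], keep [00001], append 00
= 0000100

Answer: 0000100 (4)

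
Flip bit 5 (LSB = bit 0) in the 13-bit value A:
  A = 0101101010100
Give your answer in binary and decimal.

Mask = 1 << 5 = 0000000100000
Bit 5 of A is 0; XOR with the mask flips it to 1.
  0101101010100
^ 0000000100000
---------------
  0101101110100

Answer: 0101101110100 (2932)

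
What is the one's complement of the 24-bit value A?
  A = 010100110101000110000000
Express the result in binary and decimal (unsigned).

Flip each bit (0->1, 1->0):
  010100110101000110000000
  101011001010111001111111

Answer: 101011001010111001111111 (11316863)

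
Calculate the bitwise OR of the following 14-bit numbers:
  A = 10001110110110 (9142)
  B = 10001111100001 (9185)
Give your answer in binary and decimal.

Apply | to each column (1 where either bit is 1):
  10001110110110
| 10001111100001
----------------
  10001111110111

Answer: 10001111110111 (9207)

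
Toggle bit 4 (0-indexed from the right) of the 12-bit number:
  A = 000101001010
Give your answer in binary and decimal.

Mask = 1 << 4 = 000000010000
Bit 4 of A is 0; XOR with the mask flips it to 1.
  000101001010
^ 000000010000
--------------
  000101011010

Answer: 000101011010 (346)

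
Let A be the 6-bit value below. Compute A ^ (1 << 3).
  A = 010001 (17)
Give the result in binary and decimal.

Mask = 1 << 3 = 001000
Bit 3 of A is 0; XOR with the mask flips it to 1.
  010001
^ 001000
--------
  011001

Answer: 011001 (25)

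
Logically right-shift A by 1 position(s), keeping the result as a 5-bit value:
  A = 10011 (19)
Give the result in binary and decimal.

Logical shift right by 1: drop the bottom 1 bit(s), prepend 1 zero(s) on the left.
  10011  ->  keep [1001], discard [1], prepend 0
= 01001

Answer: 01001 (9)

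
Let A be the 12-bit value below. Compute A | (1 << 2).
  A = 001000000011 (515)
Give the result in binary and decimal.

Mask = 1 << 2 = 000000000100
Bit 2 of A is 0, so OR-ing with the mask flips it to 1.
  001000000011
| 000000000100
--------------
  001000000111

Answer: 001000000111 (519)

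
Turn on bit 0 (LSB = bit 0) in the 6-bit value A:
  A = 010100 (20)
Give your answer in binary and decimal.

Mask = 1 << 0 = 000001
Bit 0 of A is 0, so OR-ing with the mask flips it to 1.
  010100
| 000001
--------
  010101

Answer: 010101 (21)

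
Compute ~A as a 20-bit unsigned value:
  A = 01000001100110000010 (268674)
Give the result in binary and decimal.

Flip each bit (0->1, 1->0):
  01000001100110000010
  10111110011001111101

Answer: 10111110011001111101 (779901)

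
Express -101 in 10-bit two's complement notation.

1. Binary of +101:  0001100101
2. Invert bits:     1110011010
3. Add 1:           1110011011

Answer: 1110011011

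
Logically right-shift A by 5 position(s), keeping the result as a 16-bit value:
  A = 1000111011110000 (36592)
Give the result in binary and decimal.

Logical shift right by 5: drop the bottom 5 bit(s), prepend 5 zero(s) on the left.
  1000111011110000  ->  keep [10001110111], discard [10000], prepend 00000
= 0000010001110111

Answer: 0000010001110111 (1143)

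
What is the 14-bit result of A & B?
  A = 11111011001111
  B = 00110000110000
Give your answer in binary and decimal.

Apply & to each column (1 only where both bits are 1):
  11111011001111
& 00110000110000
----------------
  00110000000000

Answer: 00110000000000 (3072)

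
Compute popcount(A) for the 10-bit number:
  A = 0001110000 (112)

0001110000
1-bits at positions (from bit 0 = LSB): 4, 5, 6
Count = 3

Answer: 3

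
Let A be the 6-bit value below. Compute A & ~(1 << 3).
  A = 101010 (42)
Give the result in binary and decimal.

Mask = ~(1 << 3) = 110111
Bit 3 of A is 1, so AND-ing with the mask clears it to 0.
  101010
& 110111
--------
  100010

Answer: 100010 (34)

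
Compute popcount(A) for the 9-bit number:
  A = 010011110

010011110
1-bits at positions (from bit 0 = LSB): 1, 2, 3, 4, 7
Count = 5

Answer: 5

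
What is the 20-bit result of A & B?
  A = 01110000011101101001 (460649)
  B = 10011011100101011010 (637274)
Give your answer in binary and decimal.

Apply & to each column (1 only where both bits are 1):
  01110000011101101001
& 10011011100101011010
----------------------
  00010000000101001000

Answer: 00010000000101001000 (65864)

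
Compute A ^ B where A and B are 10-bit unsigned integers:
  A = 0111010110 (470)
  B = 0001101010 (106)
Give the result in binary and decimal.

Apply ^ to each column (1 where bits differ):
  0111010110
^ 0001101010
------------
  0110111100

Answer: 0110111100 (444)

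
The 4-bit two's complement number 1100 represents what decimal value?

MSB is 1, so the value is negative. Find the magnitude:
1. Invert bits:  0011
2. Add 1:        0100  = 4
3. Apply sign:   -4

Answer: -4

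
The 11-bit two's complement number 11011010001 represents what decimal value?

MSB is 1, so the value is negative. Find the magnitude:
1. Invert bits:  00100101110
2. Add 1:        00100101111  = 303
3. Apply sign:   -303

Answer: -303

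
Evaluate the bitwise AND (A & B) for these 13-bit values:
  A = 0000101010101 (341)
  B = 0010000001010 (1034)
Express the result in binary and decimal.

Apply & to each column (1 only where both bits are 1):
  0000101010101
& 0010000001010
---------------
  0000000000000

Answer: 0000000000000 (0)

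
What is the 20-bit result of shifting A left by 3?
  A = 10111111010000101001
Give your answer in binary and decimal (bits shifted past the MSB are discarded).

Shift left by 3: drop the top 3 bit(s), append 3 zero(s) on the right.
  10111111010000101001  ->  discard [101], keep [11111010000101001], append 000
= 11111010000101001000

Answer: 11111010000101001000 (1024328)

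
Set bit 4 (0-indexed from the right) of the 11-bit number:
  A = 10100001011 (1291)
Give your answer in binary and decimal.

Mask = 1 << 4 = 00000010000
Bit 4 of A is 0, so OR-ing with the mask flips it to 1.
  10100001011
| 00000010000
-------------
  10100011011

Answer: 10100011011 (1307)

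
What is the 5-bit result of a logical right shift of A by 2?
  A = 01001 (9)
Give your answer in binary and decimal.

Logical shift right by 2: drop the bottom 2 bit(s), prepend 2 zero(s) on the left.
  01001  ->  keep [010], discard [01], prepend 00
= 00010

Answer: 00010 (2)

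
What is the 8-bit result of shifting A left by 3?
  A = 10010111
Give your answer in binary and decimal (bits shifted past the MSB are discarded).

Shift left by 3: drop the top 3 bit(s), append 3 zero(s) on the right.
  10010111  ->  discard [100], keep [10111], append 000
= 10111000

Answer: 10111000 (184)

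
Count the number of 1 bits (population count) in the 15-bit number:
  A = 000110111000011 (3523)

000110111000011
1-bits at positions (from bit 0 = LSB): 0, 1, 6, 7, 8, 10, 11
Count = 7

Answer: 7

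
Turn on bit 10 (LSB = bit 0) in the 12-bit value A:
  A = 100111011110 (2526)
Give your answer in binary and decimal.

Mask = 1 << 10 = 010000000000
Bit 10 of A is 0, so OR-ing with the mask flips it to 1.
  100111011110
| 010000000000
--------------
  110111011110

Answer: 110111011110 (3550)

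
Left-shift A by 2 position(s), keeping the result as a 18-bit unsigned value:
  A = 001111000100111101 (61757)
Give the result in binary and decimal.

Shift left by 2: drop the top 2 bit(s), append 2 zero(s) on the right.
  001111000100111101  ->  discard [00], keep [1111000100111101], append 00
= 111100010011110100

Answer: 111100010011110100 (247028)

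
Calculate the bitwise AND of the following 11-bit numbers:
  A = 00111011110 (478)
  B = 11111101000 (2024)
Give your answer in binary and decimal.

Apply & to each column (1 only where both bits are 1):
  00111011110
& 11111101000
-------------
  00111001000

Answer: 00111001000 (456)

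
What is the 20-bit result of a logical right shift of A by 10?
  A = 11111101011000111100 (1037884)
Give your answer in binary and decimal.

Logical shift right by 10: drop the bottom 10 bit(s), prepend 10 zero(s) on the left.
  11111101011000111100  ->  keep [1111110101], discard [1000111100], prepend 0000000000
= 00000000001111110101

Answer: 00000000001111110101 (1013)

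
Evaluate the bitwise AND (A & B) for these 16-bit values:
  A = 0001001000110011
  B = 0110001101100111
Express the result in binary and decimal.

Apply & to each column (1 only where both bits are 1):
  0001001000110011
& 0110001101100111
------------------
  0000001000100011

Answer: 0000001000100011 (547)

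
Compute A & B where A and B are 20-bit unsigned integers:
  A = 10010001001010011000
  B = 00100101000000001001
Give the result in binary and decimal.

Apply & to each column (1 only where both bits are 1):
  10010001001010011000
& 00100101000000001001
----------------------
  00000001000000001000

Answer: 00000001000000001000 (4104)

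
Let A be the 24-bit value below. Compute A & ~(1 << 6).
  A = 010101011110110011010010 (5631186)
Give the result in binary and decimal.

Mask = ~(1 << 6) = 111111111111111110111111
Bit 6 of A is 1, so AND-ing with the mask clears it to 0.
  010101011110110011010010
& 111111111111111110111111
--------------------------
  010101011110110010010010

Answer: 010101011110110010010010 (5631122)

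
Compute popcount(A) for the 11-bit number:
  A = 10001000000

10001000000
1-bits at positions (from bit 0 = LSB): 6, 10
Count = 2

Answer: 2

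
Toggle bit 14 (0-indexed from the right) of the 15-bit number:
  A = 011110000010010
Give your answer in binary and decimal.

Mask = 1 << 14 = 100000000000000
Bit 14 of A is 0; XOR with the mask flips it to 1.
  011110000010010
^ 100000000000000
-----------------
  111110000010010

Answer: 111110000010010 (31762)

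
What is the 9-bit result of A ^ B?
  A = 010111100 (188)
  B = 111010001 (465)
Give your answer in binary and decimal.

Apply ^ to each column (1 where bits differ):
  010111100
^ 111010001
-----------
  101101101

Answer: 101101101 (365)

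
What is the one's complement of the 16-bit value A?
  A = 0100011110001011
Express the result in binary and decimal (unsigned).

Flip each bit (0->1, 1->0):
  0100011110001011
  1011100001110100

Answer: 1011100001110100 (47220)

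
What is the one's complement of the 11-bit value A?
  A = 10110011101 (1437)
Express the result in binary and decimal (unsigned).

Flip each bit (0->1, 1->0):
  10110011101
  01001100010

Answer: 01001100010 (610)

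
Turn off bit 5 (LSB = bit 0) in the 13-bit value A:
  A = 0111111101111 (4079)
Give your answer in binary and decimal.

Mask = ~(1 << 5) = 1111111011111
Bit 5 of A is 1, so AND-ing with the mask clears it to 0.
  0111111101111
& 1111111011111
---------------
  0111111001111

Answer: 0111111001111 (4047)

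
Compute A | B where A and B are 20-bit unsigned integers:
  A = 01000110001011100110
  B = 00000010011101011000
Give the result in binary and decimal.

Apply | to each column (1 where either bit is 1):
  01000110001011100110
| 00000010011101011000
----------------------
  01000110011111111110

Answer: 01000110011111111110 (288766)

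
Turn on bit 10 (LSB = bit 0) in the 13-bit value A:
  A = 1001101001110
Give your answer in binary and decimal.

Mask = 1 << 10 = 0010000000000
Bit 10 of A is 0, so OR-ing with the mask flips it to 1.
  1001101001110
| 0010000000000
---------------
  1011101001110

Answer: 1011101001110 (5966)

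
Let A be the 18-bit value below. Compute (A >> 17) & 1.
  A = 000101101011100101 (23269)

Bit 17 is the 18th from the right.
  000101101011100101
  ^
That bit is 0.

Answer: 0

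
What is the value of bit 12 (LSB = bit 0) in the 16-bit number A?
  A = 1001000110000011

Bit 12 is the 13th from the right.
  1001000110000011
     ^
That bit is 1.

Answer: 1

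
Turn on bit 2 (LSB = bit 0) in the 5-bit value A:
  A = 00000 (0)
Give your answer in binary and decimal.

Mask = 1 << 2 = 00100
Bit 2 of A is 0, so OR-ing with the mask flips it to 1.
  00000
| 00100
-------
  00100

Answer: 00100 (4)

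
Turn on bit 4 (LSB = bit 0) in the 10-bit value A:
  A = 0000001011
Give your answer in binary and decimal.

Mask = 1 << 4 = 0000010000
Bit 4 of A is 0, so OR-ing with the mask flips it to 1.
  0000001011
| 0000010000
------------
  0000011011

Answer: 0000011011 (27)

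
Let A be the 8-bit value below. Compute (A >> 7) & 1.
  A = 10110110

Bit 7 is the 8th from the right.
  10110110
  ^
That bit is 1.

Answer: 1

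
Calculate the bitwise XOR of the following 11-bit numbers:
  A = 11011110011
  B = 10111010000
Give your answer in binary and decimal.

Apply ^ to each column (1 where bits differ):
  11011110011
^ 10111010000
-------------
  01100100011

Answer: 01100100011 (803)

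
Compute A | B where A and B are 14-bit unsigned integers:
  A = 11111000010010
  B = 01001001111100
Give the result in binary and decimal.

Apply | to each column (1 where either bit is 1):
  11111000010010
| 01001001111100
----------------
  11111001111110

Answer: 11111001111110 (15998)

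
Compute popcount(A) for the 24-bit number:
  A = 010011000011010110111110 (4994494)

010011000011010110111110
1-bits at positions (from bit 0 = LSB): 1, 2, 3, 4, 5, 7, 8, 10, 12, 13, 18, 19, 22
Count = 13

Answer: 13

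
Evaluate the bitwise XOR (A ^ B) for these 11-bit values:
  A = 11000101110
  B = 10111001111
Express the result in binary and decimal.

Apply ^ to each column (1 where bits differ):
  11000101110
^ 10111001111
-------------
  01111100001

Answer: 01111100001 (993)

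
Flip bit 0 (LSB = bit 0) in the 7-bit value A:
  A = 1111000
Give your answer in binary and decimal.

Mask = 1 << 0 = 0000001
Bit 0 of A is 0; XOR with the mask flips it to 1.
  1111000
^ 0000001
---------
  1111001

Answer: 1111001 (121)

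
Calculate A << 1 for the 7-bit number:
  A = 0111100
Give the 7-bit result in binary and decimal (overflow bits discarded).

Shift left by 1: drop the top 1 bit(s), append 1 zero(s) on the right.
  0111100  ->  discard [0], keep [111100], append 0
= 1111000

Answer: 1111000 (120)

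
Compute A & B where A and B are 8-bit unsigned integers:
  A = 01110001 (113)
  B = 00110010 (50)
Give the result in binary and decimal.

Apply & to each column (1 only where both bits are 1):
  01110001
& 00110010
----------
  00110000

Answer: 00110000 (48)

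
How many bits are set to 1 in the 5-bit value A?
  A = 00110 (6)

00110
1-bits at positions (from bit 0 = LSB): 1, 2
Count = 2

Answer: 2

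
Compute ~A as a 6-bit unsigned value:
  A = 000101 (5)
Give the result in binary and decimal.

Flip each bit (0->1, 1->0):
  000101
  111010

Answer: 111010 (58)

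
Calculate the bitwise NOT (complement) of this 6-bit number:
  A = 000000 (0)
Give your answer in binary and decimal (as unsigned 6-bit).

Flip each bit (0->1, 1->0):
  000000
  111111

Answer: 111111 (63)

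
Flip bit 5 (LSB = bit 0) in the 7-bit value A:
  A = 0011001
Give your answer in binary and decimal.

Mask = 1 << 5 = 0100000
Bit 5 of A is 0; XOR with the mask flips it to 1.
  0011001
^ 0100000
---------
  0111001

Answer: 0111001 (57)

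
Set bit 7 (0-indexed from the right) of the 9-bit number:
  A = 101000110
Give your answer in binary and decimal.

Mask = 1 << 7 = 010000000
Bit 7 of A is 0, so OR-ing with the mask flips it to 1.
  101000110
| 010000000
-----------
  111000110

Answer: 111000110 (454)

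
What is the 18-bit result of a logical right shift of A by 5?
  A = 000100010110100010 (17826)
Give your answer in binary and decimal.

Logical shift right by 5: drop the bottom 5 bit(s), prepend 5 zero(s) on the left.
  000100010110100010  ->  keep [0001000101101], discard [00010], prepend 00000
= 000000001000101101

Answer: 000000001000101101 (557)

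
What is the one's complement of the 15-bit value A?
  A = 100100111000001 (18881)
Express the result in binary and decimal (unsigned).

Flip each bit (0->1, 1->0):
  100100111000001
  011011000111110

Answer: 011011000111110 (13886)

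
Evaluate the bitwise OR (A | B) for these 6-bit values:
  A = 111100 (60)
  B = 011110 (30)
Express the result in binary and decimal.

Apply | to each column (1 where either bit is 1):
  111100
| 011110
--------
  111110

Answer: 111110 (62)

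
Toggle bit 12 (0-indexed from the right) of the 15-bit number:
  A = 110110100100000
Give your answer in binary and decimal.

Mask = 1 << 12 = 001000000000000
Bit 12 of A is 0; XOR with the mask flips it to 1.
  110110100100000
^ 001000000000000
-----------------
  111110100100000

Answer: 111110100100000 (32032)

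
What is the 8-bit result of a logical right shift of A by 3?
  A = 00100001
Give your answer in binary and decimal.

Logical shift right by 3: drop the bottom 3 bit(s), prepend 3 zero(s) on the left.
  00100001  ->  keep [00100], discard [001], prepend 000
= 00000100

Answer: 00000100 (4)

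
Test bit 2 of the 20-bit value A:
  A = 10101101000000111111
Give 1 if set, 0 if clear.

Bit 2 is the 3rd from the right.
  10101101000000111111
                   ^
That bit is 1.

Answer: 1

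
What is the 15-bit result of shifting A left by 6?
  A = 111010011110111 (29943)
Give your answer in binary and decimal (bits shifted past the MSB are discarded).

Shift left by 6: drop the top 6 bit(s), append 6 zero(s) on the right.
  111010011110111  ->  discard [111010], keep [011110111], append 000000
= 011110111000000

Answer: 011110111000000 (15808)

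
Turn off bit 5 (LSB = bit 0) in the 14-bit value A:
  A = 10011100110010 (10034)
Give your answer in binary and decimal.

Mask = ~(1 << 5) = 11111111011111
Bit 5 of A is 1, so AND-ing with the mask clears it to 0.
  10011100110010
& 11111111011111
----------------
  10011100010010

Answer: 10011100010010 (10002)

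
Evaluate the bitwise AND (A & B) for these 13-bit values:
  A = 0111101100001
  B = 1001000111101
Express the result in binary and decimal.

Apply & to each column (1 only where both bits are 1):
  0111101100001
& 1001000111101
---------------
  0001000100001

Answer: 0001000100001 (545)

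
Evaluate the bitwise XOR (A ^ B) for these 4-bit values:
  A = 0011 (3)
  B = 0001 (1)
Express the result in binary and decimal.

Apply ^ to each column (1 where bits differ):
  0011
^ 0001
------
  0010

Answer: 0010 (2)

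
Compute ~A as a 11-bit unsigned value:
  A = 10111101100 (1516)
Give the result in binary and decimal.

Flip each bit (0->1, 1->0):
  10111101100
  01000010011

Answer: 01000010011 (531)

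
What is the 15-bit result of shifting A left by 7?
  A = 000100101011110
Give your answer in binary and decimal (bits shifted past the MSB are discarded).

Shift left by 7: drop the top 7 bit(s), append 7 zero(s) on the right.
  000100101011110  ->  discard [0001001], keep [01011110], append 0000000
= 010111100000000

Answer: 010111100000000 (12032)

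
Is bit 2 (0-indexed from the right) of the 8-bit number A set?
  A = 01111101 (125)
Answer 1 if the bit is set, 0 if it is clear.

Bit 2 is the 3rd from the right.
  01111101
       ^
That bit is 1.

Answer: 1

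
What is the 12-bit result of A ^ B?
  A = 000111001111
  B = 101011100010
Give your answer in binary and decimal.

Apply ^ to each column (1 where bits differ):
  000111001111
^ 101011100010
--------------
  101100101101

Answer: 101100101101 (2861)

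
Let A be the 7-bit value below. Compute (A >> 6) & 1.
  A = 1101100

Bit 6 is the 7th from the right.
  1101100
  ^
That bit is 1.

Answer: 1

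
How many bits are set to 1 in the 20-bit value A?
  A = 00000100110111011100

00000100110111011100
1-bits at positions (from bit 0 = LSB): 2, 3, 4, 6, 7, 8, 10, 11, 14
Count = 9

Answer: 9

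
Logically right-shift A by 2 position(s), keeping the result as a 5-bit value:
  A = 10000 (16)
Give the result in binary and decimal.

Logical shift right by 2: drop the bottom 2 bit(s), prepend 2 zero(s) on the left.
  10000  ->  keep [100], discard [00], prepend 00
= 00100

Answer: 00100 (4)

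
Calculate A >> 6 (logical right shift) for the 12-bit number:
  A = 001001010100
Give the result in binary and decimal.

Logical shift right by 6: drop the bottom 6 bit(s), prepend 6 zero(s) on the left.
  001001010100  ->  keep [001001], discard [010100], prepend 000000
= 000000001001

Answer: 000000001001 (9)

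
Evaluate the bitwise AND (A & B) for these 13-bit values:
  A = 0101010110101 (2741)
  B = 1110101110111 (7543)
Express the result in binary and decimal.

Apply & to each column (1 only where both bits are 1):
  0101010110101
& 1110101110111
---------------
  0100000110101

Answer: 0100000110101 (2101)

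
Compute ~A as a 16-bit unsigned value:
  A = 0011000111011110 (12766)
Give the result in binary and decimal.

Flip each bit (0->1, 1->0):
  0011000111011110
  1100111000100001

Answer: 1100111000100001 (52769)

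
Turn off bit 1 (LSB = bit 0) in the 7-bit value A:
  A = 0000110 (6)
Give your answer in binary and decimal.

Mask = ~(1 << 1) = 1111101
Bit 1 of A is 1, so AND-ing with the mask clears it to 0.
  0000110
& 1111101
---------
  0000100

Answer: 0000100 (4)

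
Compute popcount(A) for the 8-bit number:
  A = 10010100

10010100
1-bits at positions (from bit 0 = LSB): 2, 4, 7
Count = 3

Answer: 3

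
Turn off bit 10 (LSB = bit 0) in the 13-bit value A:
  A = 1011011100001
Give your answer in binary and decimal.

Mask = ~(1 << 10) = 1101111111111
Bit 10 of A is 1, so AND-ing with the mask clears it to 0.
  1011011100001
& 1101111111111
---------------
  1001011100001

Answer: 1001011100001 (4833)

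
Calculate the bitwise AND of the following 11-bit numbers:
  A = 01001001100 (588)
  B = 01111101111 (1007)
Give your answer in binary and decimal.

Apply & to each column (1 only where both bits are 1):
  01001001100
& 01111101111
-------------
  01001001100

Answer: 01001001100 (588)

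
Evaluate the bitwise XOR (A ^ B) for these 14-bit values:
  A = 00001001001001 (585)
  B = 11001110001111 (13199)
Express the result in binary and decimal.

Apply ^ to each column (1 where bits differ):
  00001001001001
^ 11001110001111
----------------
  11000111000110

Answer: 11000111000110 (12742)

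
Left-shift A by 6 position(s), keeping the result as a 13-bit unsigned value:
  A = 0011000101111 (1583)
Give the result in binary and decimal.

Shift left by 6: drop the top 6 bit(s), append 6 zero(s) on the right.
  0011000101111  ->  discard [001100], keep [0101111], append 000000
= 0101111000000

Answer: 0101111000000 (3008)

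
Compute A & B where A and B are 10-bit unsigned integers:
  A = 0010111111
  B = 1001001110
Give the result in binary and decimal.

Apply & to each column (1 only where both bits are 1):
  0010111111
& 1001001110
------------
  0000001110

Answer: 0000001110 (14)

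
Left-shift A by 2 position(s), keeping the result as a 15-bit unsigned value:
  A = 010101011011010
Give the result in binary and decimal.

Shift left by 2: drop the top 2 bit(s), append 2 zero(s) on the right.
  010101011011010  ->  discard [01], keep [0101011011010], append 00
= 010101101101000

Answer: 010101101101000 (11112)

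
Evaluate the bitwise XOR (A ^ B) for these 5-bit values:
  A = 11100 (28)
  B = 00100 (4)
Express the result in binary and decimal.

Apply ^ to each column (1 where bits differ):
  11100
^ 00100
-------
  11000

Answer: 11000 (24)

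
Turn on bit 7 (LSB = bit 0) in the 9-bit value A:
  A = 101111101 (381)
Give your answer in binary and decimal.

Mask = 1 << 7 = 010000000
Bit 7 of A is 0, so OR-ing with the mask flips it to 1.
  101111101
| 010000000
-----------
  111111101

Answer: 111111101 (509)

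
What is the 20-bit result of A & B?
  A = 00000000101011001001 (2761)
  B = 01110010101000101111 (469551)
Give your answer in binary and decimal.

Apply & to each column (1 only where both bits are 1):
  00000000101011001001
& 01110010101000101111
----------------------
  00000000101000001001

Answer: 00000000101000001001 (2569)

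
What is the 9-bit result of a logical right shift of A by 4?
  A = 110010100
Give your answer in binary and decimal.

Logical shift right by 4: drop the bottom 4 bit(s), prepend 4 zero(s) on the left.
  110010100  ->  keep [11001], discard [0100], prepend 0000
= 000011001

Answer: 000011001 (25)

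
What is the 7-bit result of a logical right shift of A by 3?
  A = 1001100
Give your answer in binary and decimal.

Logical shift right by 3: drop the bottom 3 bit(s), prepend 3 zero(s) on the left.
  1001100  ->  keep [1001], discard [100], prepend 000
= 0001001

Answer: 0001001 (9)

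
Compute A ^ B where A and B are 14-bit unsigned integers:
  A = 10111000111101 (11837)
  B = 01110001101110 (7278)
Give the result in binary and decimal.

Apply ^ to each column (1 where bits differ):
  10111000111101
^ 01110001101110
----------------
  11001001010011

Answer: 11001001010011 (12883)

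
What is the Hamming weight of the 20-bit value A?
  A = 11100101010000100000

11100101010000100000
1-bits at positions (from bit 0 = LSB): 5, 10, 12, 14, 17, 18, 19
Count = 7

Answer: 7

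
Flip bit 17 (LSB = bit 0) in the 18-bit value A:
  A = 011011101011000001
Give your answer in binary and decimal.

Mask = 1 << 17 = 100000000000000000
Bit 17 of A is 0; XOR with the mask flips it to 1.
  011011101011000001
^ 100000000000000000
--------------------
  111011101011000001

Answer: 111011101011000001 (244417)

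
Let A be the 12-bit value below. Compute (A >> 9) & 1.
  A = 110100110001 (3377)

Bit 9 is the 10th from the right.
  110100110001
    ^
That bit is 0.

Answer: 0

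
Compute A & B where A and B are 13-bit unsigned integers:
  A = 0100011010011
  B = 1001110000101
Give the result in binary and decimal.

Apply & to each column (1 only where both bits are 1):
  0100011010011
& 1001110000101
---------------
  0000010000001

Answer: 0000010000001 (129)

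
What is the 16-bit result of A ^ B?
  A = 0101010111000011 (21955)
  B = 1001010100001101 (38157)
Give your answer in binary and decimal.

Apply ^ to each column (1 where bits differ):
  0101010111000011
^ 1001010100001101
------------------
  1100000011001110

Answer: 1100000011001110 (49358)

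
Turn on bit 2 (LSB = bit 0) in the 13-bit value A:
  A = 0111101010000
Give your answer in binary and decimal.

Mask = 1 << 2 = 0000000000100
Bit 2 of A is 0, so OR-ing with the mask flips it to 1.
  0111101010000
| 0000000000100
---------------
  0111101010100

Answer: 0111101010100 (3924)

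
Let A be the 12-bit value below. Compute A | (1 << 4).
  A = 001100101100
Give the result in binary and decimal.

Mask = 1 << 4 = 000000010000
Bit 4 of A is 0, so OR-ing with the mask flips it to 1.
  001100101100
| 000000010000
--------------
  001100111100

Answer: 001100111100 (828)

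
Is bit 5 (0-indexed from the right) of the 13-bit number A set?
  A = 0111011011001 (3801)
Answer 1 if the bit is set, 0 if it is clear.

Bit 5 is the 6th from the right.
  0111011011001
         ^
That bit is 0.

Answer: 0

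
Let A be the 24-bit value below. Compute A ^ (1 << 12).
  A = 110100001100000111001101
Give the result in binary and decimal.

Mask = 1 << 12 = 000000000001000000000000
Bit 12 of A is 0; XOR with the mask flips it to 1.
  110100001100000111001101
^ 000000000001000000000000
--------------------------
  110100001101000111001101

Answer: 110100001101000111001101 (13685197)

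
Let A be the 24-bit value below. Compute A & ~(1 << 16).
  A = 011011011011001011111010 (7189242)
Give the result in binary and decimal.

Mask = ~(1 << 16) = 111111101111111111111111
Bit 16 of A is 1, so AND-ing with the mask clears it to 0.
  011011011011001011111010
& 111111101111111111111111
--------------------------
  011011001011001011111010

Answer: 011011001011001011111010 (7123706)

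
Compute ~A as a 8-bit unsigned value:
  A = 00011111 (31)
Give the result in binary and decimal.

Flip each bit (0->1, 1->0):
  00011111
  11100000

Answer: 11100000 (224)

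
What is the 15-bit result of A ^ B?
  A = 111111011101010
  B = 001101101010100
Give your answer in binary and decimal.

Apply ^ to each column (1 where bits differ):
  111111011101010
^ 001101101010100
-----------------
  110010110111110

Answer: 110010110111110 (26046)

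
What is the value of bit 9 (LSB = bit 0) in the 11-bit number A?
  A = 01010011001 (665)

Bit 9 is the 10th from the right.
  01010011001
   ^
That bit is 1.

Answer: 1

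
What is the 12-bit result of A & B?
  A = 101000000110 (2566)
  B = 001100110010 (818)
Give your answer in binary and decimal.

Apply & to each column (1 only where both bits are 1):
  101000000110
& 001100110010
--------------
  001000000010

Answer: 001000000010 (514)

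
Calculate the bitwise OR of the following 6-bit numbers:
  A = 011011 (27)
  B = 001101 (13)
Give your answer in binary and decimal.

Apply | to each column (1 where either bit is 1):
  011011
| 001101
--------
  011111

Answer: 011111 (31)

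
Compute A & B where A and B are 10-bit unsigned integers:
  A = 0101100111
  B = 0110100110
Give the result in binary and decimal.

Apply & to each column (1 only where both bits are 1):
  0101100111
& 0110100110
------------
  0100100110

Answer: 0100100110 (294)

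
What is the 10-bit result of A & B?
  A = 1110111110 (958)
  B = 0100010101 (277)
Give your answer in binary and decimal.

Apply & to each column (1 only where both bits are 1):
  1110111110
& 0100010101
------------
  0100010100

Answer: 0100010100 (276)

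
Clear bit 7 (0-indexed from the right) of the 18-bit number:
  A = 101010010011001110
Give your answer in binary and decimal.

Mask = ~(1 << 7) = 111111111101111111
Bit 7 of A is 1, so AND-ing with the mask clears it to 0.
  101010010011001110
& 111111111101111111
--------------------
  101010010001001110

Answer: 101010010001001110 (173134)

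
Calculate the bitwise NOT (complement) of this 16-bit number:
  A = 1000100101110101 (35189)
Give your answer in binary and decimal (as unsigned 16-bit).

Flip each bit (0->1, 1->0):
  1000100101110101
  0111011010001010

Answer: 0111011010001010 (30346)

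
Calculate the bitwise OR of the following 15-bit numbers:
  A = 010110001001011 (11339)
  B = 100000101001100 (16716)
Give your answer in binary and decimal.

Apply | to each column (1 where either bit is 1):
  010110001001011
| 100000101001100
-----------------
  110110101001111

Answer: 110110101001111 (27983)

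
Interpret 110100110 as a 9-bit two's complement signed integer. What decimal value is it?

MSB is 1, so the value is negative. Find the magnitude:
1. Invert bits:  001011001
2. Add 1:        001011010  = 90
3. Apply sign:   -90

Answer: -90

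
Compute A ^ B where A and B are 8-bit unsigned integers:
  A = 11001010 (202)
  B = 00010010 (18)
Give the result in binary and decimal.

Apply ^ to each column (1 where bits differ):
  11001010
^ 00010010
----------
  11011000

Answer: 11011000 (216)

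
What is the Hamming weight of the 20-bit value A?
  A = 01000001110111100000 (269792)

01000001110111100000
1-bits at positions (from bit 0 = LSB): 5, 6, 7, 8, 10, 11, 12, 18
Count = 8

Answer: 8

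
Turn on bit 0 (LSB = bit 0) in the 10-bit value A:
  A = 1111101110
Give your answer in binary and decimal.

Mask = 1 << 0 = 0000000001
Bit 0 of A is 0, so OR-ing with the mask flips it to 1.
  1111101110
| 0000000001
------------
  1111101111

Answer: 1111101111 (1007)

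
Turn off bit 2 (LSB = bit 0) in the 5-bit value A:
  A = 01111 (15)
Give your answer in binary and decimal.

Mask = ~(1 << 2) = 11011
Bit 2 of A is 1, so AND-ing with the mask clears it to 0.
  01111
& 11011
-------
  01011

Answer: 01011 (11)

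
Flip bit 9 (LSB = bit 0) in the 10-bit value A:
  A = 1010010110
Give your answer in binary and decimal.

Mask = 1 << 9 = 1000000000
Bit 9 of A is 1; XOR with the mask flips it to 0.
  1010010110
^ 1000000000
------------
  0010010110

Answer: 0010010110 (150)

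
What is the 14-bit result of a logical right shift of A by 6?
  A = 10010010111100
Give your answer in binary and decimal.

Logical shift right by 6: drop the bottom 6 bit(s), prepend 6 zero(s) on the left.
  10010010111100  ->  keep [10010010], discard [111100], prepend 000000
= 00000010010010

Answer: 00000010010010 (146)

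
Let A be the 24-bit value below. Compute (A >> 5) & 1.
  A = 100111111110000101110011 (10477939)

Bit 5 is the 6th from the right.
  100111111110000101110011
                    ^
That bit is 1.

Answer: 1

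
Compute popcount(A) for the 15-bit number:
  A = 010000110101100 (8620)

010000110101100
1-bits at positions (from bit 0 = LSB): 2, 3, 5, 7, 8, 13
Count = 6

Answer: 6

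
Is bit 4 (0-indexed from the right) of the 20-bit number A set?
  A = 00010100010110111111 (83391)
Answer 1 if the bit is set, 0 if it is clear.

Bit 4 is the 5th from the right.
  00010100010110111111
                 ^
That bit is 1.

Answer: 1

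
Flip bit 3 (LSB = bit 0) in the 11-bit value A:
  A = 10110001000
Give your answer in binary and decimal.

Mask = 1 << 3 = 00000001000
Bit 3 of A is 1; XOR with the mask flips it to 0.
  10110001000
^ 00000001000
-------------
  10110000000

Answer: 10110000000 (1408)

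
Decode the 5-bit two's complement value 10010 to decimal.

MSB is 1, so the value is negative. Find the magnitude:
1. Invert bits:  01101
2. Add 1:        01110  = 14
3. Apply sign:   -14

Answer: -14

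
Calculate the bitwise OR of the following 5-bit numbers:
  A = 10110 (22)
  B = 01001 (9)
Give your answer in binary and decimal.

Apply | to each column (1 where either bit is 1):
  10110
| 01001
-------
  11111

Answer: 11111 (31)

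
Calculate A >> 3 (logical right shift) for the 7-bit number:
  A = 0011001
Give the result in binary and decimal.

Logical shift right by 3: drop the bottom 3 bit(s), prepend 3 zero(s) on the left.
  0011001  ->  keep [0011], discard [001], prepend 000
= 0000011

Answer: 0000011 (3)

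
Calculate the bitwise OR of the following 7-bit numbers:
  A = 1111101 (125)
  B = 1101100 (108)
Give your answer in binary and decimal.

Apply | to each column (1 where either bit is 1):
  1111101
| 1101100
---------
  1111101

Answer: 1111101 (125)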